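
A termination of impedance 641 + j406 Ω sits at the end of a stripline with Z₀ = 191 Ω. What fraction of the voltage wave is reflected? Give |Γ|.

Γ = (Z_L − Z_0)/(Z_L + Z_0) = (450 + j406)/(832 + j406)
|Γ| = 606/926

|Γ| ≈ 0.655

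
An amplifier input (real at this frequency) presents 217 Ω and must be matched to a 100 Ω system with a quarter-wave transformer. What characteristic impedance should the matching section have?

Z_qwt = √(Z_0·R_L) = √(100 × 217) = √21700

Z_qwt ≈ 147 Ω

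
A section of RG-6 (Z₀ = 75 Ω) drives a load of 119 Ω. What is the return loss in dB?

Γ = (119 − 75)/(119 + 75) = 0.227
RL = −20·log₁₀|Γ| = −20·log₁₀(0.227)

RL ≈ 12.9 dB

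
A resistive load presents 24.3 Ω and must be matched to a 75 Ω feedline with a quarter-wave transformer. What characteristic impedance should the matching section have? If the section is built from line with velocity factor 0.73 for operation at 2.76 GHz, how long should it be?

Z_qwt = √(Z_0·R_L) = √(75 × 24.3) = √1822
λ = 0.73·c/f = 0.0793 m, so l = λ/4 = 0.0198 m

Z_qwt ≈ 42.7 Ω; length ≈ 1.98 cm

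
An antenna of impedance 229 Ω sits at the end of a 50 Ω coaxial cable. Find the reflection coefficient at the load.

Γ = (Z_L − Z_0)/(Z_L + Z_0) = (229 − 50)/(229 + 50) = 179/279

Γ = 0.642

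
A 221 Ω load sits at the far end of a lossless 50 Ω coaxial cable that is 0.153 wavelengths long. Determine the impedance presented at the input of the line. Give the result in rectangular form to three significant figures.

βl = 2π × 0.153 = 55.1°
tan(βl) = tan(55.1°) = 1.43
Z_in = Z_0·(Z_L + jZ_0·tanβl)/(Z_0 + jZ_L·tanβl)
     = 50·(221 + j71.6)/(50 + j317)

Z_in ≈ 16.4 − j32.3 Ω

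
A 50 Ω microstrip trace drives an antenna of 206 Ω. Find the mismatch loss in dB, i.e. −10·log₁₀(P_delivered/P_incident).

Γ = (206 − 50)/(206 + 50) = 0.609
|Γ|² = 0.371, so P_del/P_inc = 1 − |Γ|² = 0.629
ML = −10·log₁₀(1 − |Γ|²)

mismatch loss ≈ 2.02 dB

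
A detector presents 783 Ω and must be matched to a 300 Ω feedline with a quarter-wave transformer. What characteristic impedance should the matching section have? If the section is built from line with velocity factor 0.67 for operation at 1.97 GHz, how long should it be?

Z_qwt ≈ 485 Ω; length ≈ 2.55 cm

Z_qwt = √(Z_0·R_L) = √(300 × 783) = √234900
λ = 0.67·c/f = 0.102 m, so l = λ/4 = 0.0255 m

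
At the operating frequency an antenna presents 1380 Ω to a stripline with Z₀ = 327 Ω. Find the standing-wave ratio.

VSWR ≈ 4.22

Γ = (1380 − 327)/(1380 + 327) = 0.617
VSWR = (1 + 0.617)/(1 − 0.617)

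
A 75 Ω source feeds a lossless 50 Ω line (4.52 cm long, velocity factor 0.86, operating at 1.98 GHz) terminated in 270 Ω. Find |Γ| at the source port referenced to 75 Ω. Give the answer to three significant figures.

|Γ| ≈ 0.739

λ = v/f = 0.86·c / 1.98 GHz = 0.13 m
βl = 2π·l/λ = 2π × 0.347 = 125°
tan(βl) = -1.43
Z_in = Z_0·(Z_L + jZ_0·tanβl)/(Z_0 + jZ_L·tanβl) = 13.5 + j33.1 Ω
Γ_s = (Z_in − Z_s)/(Z_in + Z_s) = (-61.5 + j33.1)/(88.5 + j33.1), |Γ_s| = 0.739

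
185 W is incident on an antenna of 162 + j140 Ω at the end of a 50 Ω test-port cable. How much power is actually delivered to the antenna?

P_delivered ≈ 92.9 W

|Γ| = |(112 + j140)/(212 + j140)| = 0.706
|Γ|² = 0.498
P_refl = |Γ|²·P_inc = 92.1 W, P_del = (1 − |Γ|²)·P_inc = 92.9 W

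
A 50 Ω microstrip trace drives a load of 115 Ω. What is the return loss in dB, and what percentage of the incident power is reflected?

RL ≈ 8.09 dB; 15.5% of incident power reflected

Γ = (115 − 50)/(115 + 50) = 0.394
RL = −20·log₁₀(0.394) = 8.09 dB
P_refl/P_inc = |Γ|² = 0.155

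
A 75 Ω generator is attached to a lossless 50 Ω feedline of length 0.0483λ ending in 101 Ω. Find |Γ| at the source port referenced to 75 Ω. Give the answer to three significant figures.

|Γ| ≈ 0.22

βl = 2π × 0.0483 = 17.4°
tan(βl) = 0.313
Z_in = Z_0·(Z_L + jZ_0·tanβl)/(Z_0 + jZ_L·tanβl) = 79.2 − j34.4 Ω
Γ_s = (Z_in − Z_s)/(Z_in + Z_s) = (4.21 − j34.4)/(154 − j34.4), |Γ_s| = 0.22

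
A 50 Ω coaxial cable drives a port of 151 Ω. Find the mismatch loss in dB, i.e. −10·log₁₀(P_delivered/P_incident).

mismatch loss ≈ 1.26 dB

Γ = (151 − 50)/(151 + 50) = 0.502
|Γ|² = 0.252, so P_del/P_inc = 1 − |Γ|² = 0.748
ML = −10·log₁₀(1 − |Γ|²)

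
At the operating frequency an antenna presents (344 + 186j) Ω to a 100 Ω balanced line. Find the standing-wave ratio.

Γ = (Z_L − Z_0)/(Z_L + Z_0) = (244 + j186)/(444 + j186)
|Γ| = 307/481 = 0.637
VSWR = (1 + |Γ|)/(1 − |Γ|) = 1.64/0.363

VSWR ≈ 4.51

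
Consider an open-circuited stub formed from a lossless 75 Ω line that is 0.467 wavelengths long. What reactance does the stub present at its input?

X_in ≈ 357 Ω (inductive)

βl = 2π × 0.467 = 168°
tan(βl) = -0.21
For an open-circuited stub, Z_in = −jZ_0·cot(βl) = −jZ_0/tan(βl)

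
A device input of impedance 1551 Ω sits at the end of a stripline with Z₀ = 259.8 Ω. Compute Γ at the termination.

Γ = 0.713

Γ = (Z_L − Z_0)/(Z_L + Z_0) = (1551 − 259.8)/(1551 + 259.8) = 1291/1811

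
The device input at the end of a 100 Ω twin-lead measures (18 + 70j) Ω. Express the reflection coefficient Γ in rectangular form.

Γ ≈ -0.254 + j0.744

Γ = (Z_L − Z_0)/(Z_L + Z_0) = (-82 + j70)/(118 + j70)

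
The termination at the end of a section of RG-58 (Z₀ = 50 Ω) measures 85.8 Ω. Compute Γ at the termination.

Γ = (Z_L − Z_0)/(Z_L + Z_0) = (85.8 − 50)/(85.8 + 50) = 35.8/135.8

Γ = 0.264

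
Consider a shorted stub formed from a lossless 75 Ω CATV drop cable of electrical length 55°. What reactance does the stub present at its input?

X_in ≈ 107 Ω (inductive)

tan(βl) = 1.43
For a shorted stub, Z_in = jZ_0·tan(βl)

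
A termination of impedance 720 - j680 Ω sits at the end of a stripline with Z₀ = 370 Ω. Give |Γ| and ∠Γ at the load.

Γ = (Z_L − Z_0)/(Z_L + Z_0) = (350 − j680)/(1090 − j680)
|Γ| = 765/1280 = 0.595

Γ ≈ 0.595 ∠ -30.8°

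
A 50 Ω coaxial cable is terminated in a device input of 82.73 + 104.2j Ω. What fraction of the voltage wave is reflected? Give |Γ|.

Γ = (Z_L − Z_0)/(Z_L + Z_0) = (32.73 + j104.2)/(132.7 + j104.2)
|Γ| = 109/169

|Γ| ≈ 0.647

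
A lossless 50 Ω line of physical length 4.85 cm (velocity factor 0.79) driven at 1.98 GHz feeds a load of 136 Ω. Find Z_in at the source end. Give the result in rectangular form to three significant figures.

Z_in ≈ 45.1 + j49.3 Ω

λ = v/f = 0.79·c / 1.98 GHz = 0.12 m
βl = 2π·l/λ = 2π × 0.405 = 146°
tan(βl) = tan(146°) = -0.678
Z_in = Z_0·(Z_L + jZ_0·tanβl)/(Z_0 + jZ_L·tanβl)
     = 50·(136 − j33.9)/(50 − j92.2)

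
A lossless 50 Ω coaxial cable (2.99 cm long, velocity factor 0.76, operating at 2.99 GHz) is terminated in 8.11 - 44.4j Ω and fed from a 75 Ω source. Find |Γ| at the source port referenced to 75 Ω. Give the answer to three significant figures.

λ = v/f = 0.76·c / 2.99 GHz = 0.0763 m
βl = 2π·l/λ = 2π × 0.392 = 141°
tan(βl) = -0.805
Z_in = Z_0·(Z_L + jZ_0·tanβl)/(Z_0 + jZ_L·tanβl) = 136 − j235 Ω
Γ_s = (Z_in − Z_s)/(Z_in + Z_s) = (61 − j235)/(211 − j235), |Γ_s| = 0.768

|Γ| ≈ 0.768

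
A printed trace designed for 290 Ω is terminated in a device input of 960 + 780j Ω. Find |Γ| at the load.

Γ = (Z_L − Z_0)/(Z_L + Z_0) = (670 + j780)/(1250 + j780)
|Γ| = 1030/1470

|Γ| ≈ 0.698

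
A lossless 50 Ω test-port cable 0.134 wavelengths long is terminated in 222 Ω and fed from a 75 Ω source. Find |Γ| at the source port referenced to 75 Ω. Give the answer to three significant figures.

|Γ| ≈ 0.67

βl = 2π × 0.134 = 48.2°
tan(βl) = 1.12
Z_in = Z_0·(Z_L + jZ_0·tanβl)/(Z_0 + jZ_L·tanβl) = 19.5 − j40.7 Ω
Γ_s = (Z_in − Z_s)/(Z_in + Z_s) = (-55.5 − j40.7)/(94.5 − j40.7), |Γ_s| = 0.67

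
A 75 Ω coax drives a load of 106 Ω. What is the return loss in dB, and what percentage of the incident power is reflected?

RL ≈ 15.3 dB; 2.93% of incident power reflected

Γ = (106 − 75)/(106 + 75) = 0.171
RL = −20·log₁₀(0.171) = 15.3 dB
P_refl/P_inc = |Γ|² = 0.0293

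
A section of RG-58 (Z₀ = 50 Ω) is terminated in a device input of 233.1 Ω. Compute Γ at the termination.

Γ = 0.647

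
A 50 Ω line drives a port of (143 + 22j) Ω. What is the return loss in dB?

RL ≈ 6.16 dB

Γ = (93 + j22)/(193 + j22), |Γ| = 0.492
RL = −20·log₁₀|Γ| = −20·log₁₀(0.492)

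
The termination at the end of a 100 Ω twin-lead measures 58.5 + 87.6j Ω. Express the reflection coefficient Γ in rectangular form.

Γ = (Z_L − Z_0)/(Z_L + Z_0) = (-41.5 + j87.6)/(158.5 + j87.6)

Γ ≈ 0.0334 + j0.534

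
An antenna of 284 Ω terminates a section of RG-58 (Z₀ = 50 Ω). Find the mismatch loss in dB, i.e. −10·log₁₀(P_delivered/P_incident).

Γ = (284 − 50)/(284 + 50) = 0.701
|Γ|² = 0.491, so P_del/P_inc = 1 − |Γ|² = 0.509
ML = −10·log₁₀(1 − |Γ|²)

mismatch loss ≈ 2.93 dB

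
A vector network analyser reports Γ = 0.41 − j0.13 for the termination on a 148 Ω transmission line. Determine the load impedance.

Z_L ≈ 330 − j105 Ω

Z_L = Z_0·(1 + Γ)/(1 − Γ) = 148·(1.41 − j0.13)/(0.59 + j0.13)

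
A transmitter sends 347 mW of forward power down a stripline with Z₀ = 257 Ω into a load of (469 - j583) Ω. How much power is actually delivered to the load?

|Γ| = |(212 − j583)/(726 − j583)| = 0.666
|Γ|² = 0.444
P_refl = |Γ|²·P_inc = 154 mW, P_del = (1 − |Γ|²)·P_inc = 193 mW

P_delivered ≈ 193 mW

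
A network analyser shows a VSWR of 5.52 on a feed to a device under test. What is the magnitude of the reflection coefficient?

|Γ| = (S − 1)/(S + 1) = (5.52 − 1)/(5.52 + 1) = 4.52/6.52

|Γ| ≈ 0.693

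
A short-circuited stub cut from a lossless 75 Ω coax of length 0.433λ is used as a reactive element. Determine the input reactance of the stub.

X_in ≈ -33.6 Ω (capacitive)

βl = 2π × 0.433 = 156°
tan(βl) = -0.448
For a short-circuited stub, Z_in = jZ_0·tan(βl)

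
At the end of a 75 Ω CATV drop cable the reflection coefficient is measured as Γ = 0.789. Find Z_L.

Z_L ≈ 636 Ω

Z_L = Z_0·(1 + Γ)/(1 − Γ) = 75·(1.79)/(0.211)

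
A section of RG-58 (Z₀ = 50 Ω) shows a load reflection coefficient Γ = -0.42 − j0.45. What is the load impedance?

Z_L ≈ 14 − j20.3 Ω

Z_L = Z_0·(1 + Γ)/(1 − Γ) = 50·(0.58 − j0.45)/(1.42 + j0.45)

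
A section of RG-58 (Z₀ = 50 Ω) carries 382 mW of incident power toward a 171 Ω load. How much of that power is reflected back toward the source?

Γ = (171 − 50)/(171 + 50) = 0.548
|Γ|² = 0.3
P_refl = |Γ|²·P_inc = 115 mW, P_del = (1 − |Γ|²)·P_inc = 267 mW

P_reflected ≈ 115 mW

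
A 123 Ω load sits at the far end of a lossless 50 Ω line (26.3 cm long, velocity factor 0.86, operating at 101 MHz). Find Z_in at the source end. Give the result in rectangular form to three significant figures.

Z_in ≈ 43.4 − j42.8 Ω

λ = v/f = 0.86·c / 101 MHz = 2.55 m
βl = 2π·l/λ = 2π × 0.103 = 37.1°
tan(βl) = tan(37.1°) = 0.755
Z_in = Z_0·(Z_L + jZ_0·tanβl)/(Z_0 + jZ_L·tanβl)
     = 50·(123 + j37.8)/(50 + j92.9)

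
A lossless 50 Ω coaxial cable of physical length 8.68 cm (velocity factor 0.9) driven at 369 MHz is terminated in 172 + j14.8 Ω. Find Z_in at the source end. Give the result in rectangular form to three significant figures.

λ = v/f = 0.9·c / 369 MHz = 0.732 m
βl = 2π·l/λ = 2π × 0.119 = 42.7°
tan(βl) = tan(42.7°) = 0.923
Z_in = Z_0·(Z_L + jZ_0·tanβl)/(Z_0 + jZ_L·tanβl)
     = 50·(172 + j60.9)/(36.3 + j159)

Z_in ≈ 30 − j47.3 Ω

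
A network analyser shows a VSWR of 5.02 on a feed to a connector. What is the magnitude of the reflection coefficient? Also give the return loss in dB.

|Γ| = (S − 1)/(S + 1) = (5.02 − 1)/(5.02 + 1) = 4.02/6.02
RL = −20·log₁₀|Γ| = −20·log₁₀(0.668)

|Γ| ≈ 0.668; return loss ≈ 3.51 dB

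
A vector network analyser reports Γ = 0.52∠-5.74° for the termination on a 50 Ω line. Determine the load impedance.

Z_L ≈ 155 − j22.1 Ω

Z_L = Z_0·(1 + Γ)/(1 − Γ) = 50·(1.52 − j0.052)/(0.483 + j0.052)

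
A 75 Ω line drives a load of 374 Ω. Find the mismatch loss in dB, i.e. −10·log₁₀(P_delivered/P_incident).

mismatch loss ≈ 2.54 dB

Γ = (374 − 75)/(374 + 75) = 0.666
|Γ|² = 0.443, so P_del/P_inc = 1 − |Γ|² = 0.557
ML = −10·log₁₀(1 − |Γ|²)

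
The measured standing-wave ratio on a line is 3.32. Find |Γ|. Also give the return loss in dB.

|Γ| = (S − 1)/(S + 1) = (3.32 − 1)/(3.32 + 1) = 2.32/4.32
RL = −20·log₁₀|Γ| = −20·log₁₀(0.537)

|Γ| ≈ 0.537; return loss ≈ 5.4 dB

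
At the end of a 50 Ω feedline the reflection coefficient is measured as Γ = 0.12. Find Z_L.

Z_L ≈ 63.6 Ω

Z_L = Z_0·(1 + Γ)/(1 − Γ) = 50·(1.12)/(0.88)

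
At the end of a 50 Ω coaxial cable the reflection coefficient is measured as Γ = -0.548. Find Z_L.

Z_L = Z_0·(1 + Γ)/(1 − Γ) = 50·(0.452)/(1.55)

Z_L ≈ 14.6 Ω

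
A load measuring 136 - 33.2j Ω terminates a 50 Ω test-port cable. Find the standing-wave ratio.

VSWR ≈ 2.91

Γ = (Z_L − Z_0)/(Z_L + Z_0) = (86 − j33.2)/(186 − j33.2)
|Γ| = 92.2/189 = 0.488
VSWR = (1 + |Γ|)/(1 − |Γ|) = 1.49/0.512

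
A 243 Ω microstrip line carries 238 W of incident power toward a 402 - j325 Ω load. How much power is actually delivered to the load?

|Γ| = |(159 − j325)/(645 − j325)| = 0.501
|Γ|² = 0.251
P_refl = |Γ|²·P_inc = 59.7 W, P_del = (1 − |Γ|²)·P_inc = 178 W

P_delivered ≈ 178 W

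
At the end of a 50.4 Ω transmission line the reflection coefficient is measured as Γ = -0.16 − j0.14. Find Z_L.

Z_L = Z_0·(1 + Γ)/(1 − Γ) = 50.4·(0.84 − j0.14)/(1.16 + j0.14)

Z_L ≈ 35.2 − j10.3 Ω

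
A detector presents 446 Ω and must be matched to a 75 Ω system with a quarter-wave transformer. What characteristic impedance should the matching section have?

Z_qwt = √(Z_0·R_L) = √(75 × 446) = √33450

Z_qwt ≈ 183 Ω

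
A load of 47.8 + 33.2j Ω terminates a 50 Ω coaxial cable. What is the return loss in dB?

Γ = (-2.2 + j33.2)/(97.8 + j33.2), |Γ| = 0.322
RL = −20·log₁₀|Γ| = −20·log₁₀(0.322)

RL ≈ 9.84 dB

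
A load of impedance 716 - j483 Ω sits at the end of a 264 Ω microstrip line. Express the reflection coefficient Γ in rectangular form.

Γ = (Z_L − Z_0)/(Z_L + Z_0) = (452 − j483)/(980 − j483)

Γ ≈ 0.567 − j0.214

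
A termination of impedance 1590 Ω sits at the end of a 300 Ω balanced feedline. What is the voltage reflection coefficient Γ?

Γ = 0.683

Γ = (Z_L − Z_0)/(Z_L + Z_0) = (1590 − 300)/(1590 + 300) = 1290/1890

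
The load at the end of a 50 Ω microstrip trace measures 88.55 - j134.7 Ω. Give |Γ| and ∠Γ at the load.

Γ = (Z_L − Z_0)/(Z_L + Z_0) = (38.55 − j134.7)/(138.6 − j134.7)
|Γ| = 140/193 = 0.725

Γ ≈ 0.725 ∠ -29.8°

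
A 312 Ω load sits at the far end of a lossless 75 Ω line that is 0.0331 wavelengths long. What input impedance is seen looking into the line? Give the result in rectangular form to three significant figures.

βl = 2π × 0.0331 = 11.9°
tan(βl) = tan(11.9°) = 0.211
Z_in = Z_0·(Z_L + jZ_0·tanβl)/(Z_0 + jZ_L·tanβl)
     = 75·(312 + j15.8)/(75 + j65.8)

Z_in ≈ 184 − j146 Ω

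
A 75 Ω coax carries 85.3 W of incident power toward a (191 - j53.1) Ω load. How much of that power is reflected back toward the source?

P_reflected ≈ 18.9 W

|Γ| = |(116 − j53.1)/(266 − j53.1)| = 0.47
|Γ|² = 0.221
P_refl = |Γ|²·P_inc = 18.9 W, P_del = (1 − |Γ|²)·P_inc = 66.4 W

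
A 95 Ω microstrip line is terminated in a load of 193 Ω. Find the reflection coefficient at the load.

Γ = 0.34

Γ = (Z_L − Z_0)/(Z_L + Z_0) = (193 − 95)/(193 + 95) = 98/288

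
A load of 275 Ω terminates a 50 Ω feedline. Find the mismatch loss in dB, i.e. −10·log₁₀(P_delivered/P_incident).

Γ = (275 − 50)/(275 + 50) = 0.692
|Γ|² = 0.479, so P_del/P_inc = 1 − |Γ|² = 0.521
ML = −10·log₁₀(1 − |Γ|²)

mismatch loss ≈ 2.83 dB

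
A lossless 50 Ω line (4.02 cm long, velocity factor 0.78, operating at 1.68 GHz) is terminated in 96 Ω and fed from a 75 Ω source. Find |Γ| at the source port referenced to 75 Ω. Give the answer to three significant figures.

λ = v/f = 0.78·c / 1.68 GHz = 0.139 m
βl = 2π·l/λ = 2π × 0.289 = 104°
tan(βl) = -4.04
Z_in = Z_0·(Z_L + jZ_0·tanβl)/(Z_0 + jZ_L·tanβl) = 27.2 + j8.87 Ω
Γ_s = (Z_in − Z_s)/(Z_in + Z_s) = (-47.8 + j8.87)/(102 + j8.87), |Γ_s| = 0.474

|Γ| ≈ 0.474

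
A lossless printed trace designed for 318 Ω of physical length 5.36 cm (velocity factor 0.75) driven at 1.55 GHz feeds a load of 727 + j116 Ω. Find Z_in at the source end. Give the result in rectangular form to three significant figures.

Z_in ≈ 196 + j185 Ω

λ = v/f = 0.75·c / 1.55 GHz = 0.145 m
βl = 2π·l/λ = 2π × 0.369 = 133°
tan(βl) = tan(133°) = -1.08
Z_in = Z_0·(Z_L + jZ_0·tanβl)/(Z_0 + jZ_L·tanβl)
     = 318·(727 − j226)/(443 − j782)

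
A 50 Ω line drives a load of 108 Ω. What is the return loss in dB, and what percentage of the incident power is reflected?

Γ = (108 − 50)/(108 + 50) = 0.367
RL = −20·log₁₀(0.367) = 8.7 dB
P_refl/P_inc = |Γ|² = 0.135

RL ≈ 8.7 dB; 13.5% of incident power reflected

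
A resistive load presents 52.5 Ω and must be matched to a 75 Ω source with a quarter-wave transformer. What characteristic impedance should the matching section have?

Z_qwt = √(Z_0·R_L) = √(75 × 52.5) = √3938

Z_qwt ≈ 62.7 Ω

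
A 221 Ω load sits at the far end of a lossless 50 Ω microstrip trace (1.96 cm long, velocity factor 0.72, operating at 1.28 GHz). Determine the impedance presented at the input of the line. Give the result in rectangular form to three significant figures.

λ = v/f = 0.72·c / 1.28 GHz = 0.169 m
βl = 2π·l/λ = 2π × 0.116 = 41.8°
tan(βl) = tan(41.8°) = 0.895
Z_in = Z_0·(Z_L + jZ_0·tanβl)/(Z_0 + jZ_L·tanβl)
     = 50·(221 + j44.7)/(50 + j198)

Z_in ≈ 23.9 − j49.8 Ω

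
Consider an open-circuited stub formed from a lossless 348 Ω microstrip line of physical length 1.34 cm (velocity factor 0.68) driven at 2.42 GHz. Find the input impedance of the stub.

λ = v/f = 0.68·c / 2.42 GHz = 0.0843 m
βl = 2π·l/λ = 2π × 0.159 = 57.2°
tan(βl) = 1.55
For an open-circuited stub, Z_in = −jZ_0·cot(βl) = −jZ_0/tan(βl)

Z_in ≈ −j224 Ω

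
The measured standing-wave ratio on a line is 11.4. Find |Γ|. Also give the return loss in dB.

|Γ| ≈ 0.839; return loss ≈ 1.53 dB

|Γ| = (S − 1)/(S + 1) = (11.4 − 1)/(11.4 + 1) = 10.4/12.4
RL = −20·log₁₀|Γ| = −20·log₁₀(0.839)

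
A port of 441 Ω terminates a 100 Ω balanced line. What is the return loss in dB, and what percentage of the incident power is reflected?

Γ = (441 − 100)/(441 + 100) = 0.63
RL = −20·log₁₀(0.63) = 4.01 dB
P_refl/P_inc = |Γ|² = 0.397

RL ≈ 4.01 dB; 39.7% of incident power reflected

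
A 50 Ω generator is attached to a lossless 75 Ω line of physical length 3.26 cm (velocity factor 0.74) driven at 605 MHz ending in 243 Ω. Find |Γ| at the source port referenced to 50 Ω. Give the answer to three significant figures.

λ = v/f = 0.74·c / 605 MHz = 0.367 m
βl = 2π·l/λ = 2π × 0.0888 = 32°
tan(βl) = 0.624
Z_in = Z_0·(Z_L + jZ_0·tanβl)/(Z_0 + jZ_L·tanβl) = 66.3 − j87.3 Ω
Γ_s = (Z_in − Z_s)/(Z_in + Z_s) = (16.3 − j87.3)/(116 − j87.3), |Γ_s| = 0.611

|Γ| ≈ 0.611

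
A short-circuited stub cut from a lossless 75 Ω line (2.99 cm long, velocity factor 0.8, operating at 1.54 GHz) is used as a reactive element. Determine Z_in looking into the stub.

Z_in ≈ +j196 Ω

λ = v/f = 0.8·c / 1.54 GHz = 0.156 m
βl = 2π·l/λ = 2π × 0.192 = 69.1°
tan(βl) = 2.61
For a short-circuited stub, Z_in = jZ_0·tan(βl)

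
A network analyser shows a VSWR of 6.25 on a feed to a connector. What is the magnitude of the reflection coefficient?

|Γ| ≈ 0.724

|Γ| = (S − 1)/(S + 1) = (6.25 − 1)/(6.25 + 1) = 5.25/7.25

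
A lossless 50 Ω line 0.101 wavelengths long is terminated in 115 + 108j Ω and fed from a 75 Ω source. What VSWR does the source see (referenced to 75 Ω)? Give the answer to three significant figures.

βl = 2π × 0.101 = 36.4°
tan(βl) = 0.736
Z_in = Z_0·(Z_L + jZ_0·tanβl)/(Z_0 + jZ_L·tanβl) = 55.2 − j87.1 Ω
Γ_s = (Z_in − Z_s)/(Z_in + Z_s) = (-19.8 − j87.1)/(130 − j87.1), |Γ_s| = 0.571
VSWR = (1 + |Γ_s|)/(1 − |Γ_s|)

VSWR ≈ 3.66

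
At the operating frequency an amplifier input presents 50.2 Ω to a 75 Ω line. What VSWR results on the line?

Γ = (50.2 − 75)/(50.2 + 75) = -0.198
VSWR = (1 + 0.198)/(1 − 0.198)

VSWR ≈ 1.49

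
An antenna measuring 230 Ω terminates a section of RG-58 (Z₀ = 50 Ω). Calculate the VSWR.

For a purely resistive load, VSWR = R_L/Z_0 or Z_0/R_L (whichever > 1) = 230/50

VSWR ≈ 4.6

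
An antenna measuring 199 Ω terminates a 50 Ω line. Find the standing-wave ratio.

VSWR ≈ 3.98

For a purely resistive load, VSWR = R_L/Z_0 or Z_0/R_L (whichever > 1) = 199/50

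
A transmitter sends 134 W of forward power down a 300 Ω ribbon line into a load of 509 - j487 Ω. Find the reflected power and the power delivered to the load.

P_reflected ≈ 42.2 W; P_delivered ≈ 91.8 W

|Γ| = |(209 − j487)/(809 − j487)| = 0.561
|Γ|² = 0.315
P_refl = |Γ|²·P_inc = 42.2 W, P_del = (1 − |Γ|²)·P_inc = 91.8 W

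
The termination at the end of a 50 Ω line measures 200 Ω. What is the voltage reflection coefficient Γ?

Γ = 0.6

Γ = (Z_L − Z_0)/(Z_L + Z_0) = (200 − 50)/(200 + 50) = 150/250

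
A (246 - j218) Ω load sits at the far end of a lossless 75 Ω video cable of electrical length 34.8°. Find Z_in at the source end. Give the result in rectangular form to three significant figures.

tan(βl) = tan(34.8°) = 0.695
Z_in = Z_0·(Z_L + jZ_0·tanβl)/(Z_0 + jZ_L·tanβl)
     = 75·(246 − j166)/(227 + j171)

Z_in ≈ 25.5 − j74.2 Ω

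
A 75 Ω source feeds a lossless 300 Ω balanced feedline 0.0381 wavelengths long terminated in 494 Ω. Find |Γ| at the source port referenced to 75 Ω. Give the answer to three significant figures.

|Γ| ≈ 0.728

βl = 2π × 0.0381 = 13.7°
tan(βl) = 0.244
Z_in = Z_0·(Z_L + jZ_0·tanβl)/(Z_0 + jZ_L·tanβl) = 451 − j108 Ω
Γ_s = (Z_in − Z_s)/(Z_in + Z_s) = (376 − j108)/(526 − j108), |Γ_s| = 0.728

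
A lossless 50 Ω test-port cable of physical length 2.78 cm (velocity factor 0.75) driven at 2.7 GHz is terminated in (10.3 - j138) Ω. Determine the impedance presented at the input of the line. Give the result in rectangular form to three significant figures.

λ = v/f = 0.75·c / 2.7 GHz = 0.0833 m
βl = 2π·l/λ = 2π × 0.334 = 120°
tan(βl) = tan(120°) = -1.73
Z_in = Z_0·(Z_L + jZ_0·tanβl)/(Z_0 + jZ_L·tanβl)
     = 50·(10.3 − j224)/(-188 − j17.8)

Z_in ≈ 2.87 + j59.3 Ω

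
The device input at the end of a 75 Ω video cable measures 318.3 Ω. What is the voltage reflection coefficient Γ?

Γ = (Z_L − Z_0)/(Z_L + Z_0) = (318.3 − 75)/(318.3 + 75) = 243.3/393.3

Γ = 0.619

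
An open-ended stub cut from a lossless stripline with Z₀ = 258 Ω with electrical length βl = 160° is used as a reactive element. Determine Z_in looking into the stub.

tan(βl) = -0.364
For an open-ended stub, Z_in = −jZ_0·cot(βl) = −jZ_0/tan(βl)

Z_in ≈ +j709 Ω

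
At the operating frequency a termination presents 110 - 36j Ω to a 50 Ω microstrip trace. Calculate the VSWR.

Γ = (Z_L − Z_0)/(Z_L + Z_0) = (60 − j36)/(160 − j36)
|Γ| = 70/164 = 0.427
VSWR = (1 + |Γ|)/(1 − |Γ|) = 1.43/0.573

VSWR ≈ 2.49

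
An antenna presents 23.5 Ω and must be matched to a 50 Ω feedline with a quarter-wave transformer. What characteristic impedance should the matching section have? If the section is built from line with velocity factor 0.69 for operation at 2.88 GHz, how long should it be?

Z_qwt ≈ 34.3 Ω; length ≈ 1.8 cm

Z_qwt = √(Z_0·R_L) = √(50 × 23.5) = √1175
λ = 0.69·c/f = 0.0719 m, so l = λ/4 = 0.018 m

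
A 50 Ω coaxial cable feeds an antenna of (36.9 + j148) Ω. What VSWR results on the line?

VSWR ≈ 13.9

Γ = (Z_L − Z_0)/(Z_L + Z_0) = (-13.1 + j148)/(86.9 + j148)
|Γ| = 149/172 = 0.866
VSWR = (1 + |Γ|)/(1 − |Γ|) = 1.87/0.134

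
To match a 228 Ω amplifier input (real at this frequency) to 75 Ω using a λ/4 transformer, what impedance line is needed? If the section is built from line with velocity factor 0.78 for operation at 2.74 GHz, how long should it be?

Z_qwt = √(Z_0·R_L) = √(75 × 228) = √17100
λ = 0.78·c/f = 0.0854 m, so l = λ/4 = 0.0214 m

Z_qwt ≈ 131 Ω; length ≈ 2.14 cm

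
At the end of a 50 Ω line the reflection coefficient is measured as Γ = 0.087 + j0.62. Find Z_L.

Z_L = Z_0·(1 + Γ)/(1 − Γ) = 50·(1.09 + j0.62)/(0.913 − j0.62)

Z_L ≈ 25 + j50.9 Ω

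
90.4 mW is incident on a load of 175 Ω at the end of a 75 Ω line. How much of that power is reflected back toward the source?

Γ = (175 − 75)/(175 + 75) = 0.4
|Γ|² = 0.16
P_refl = |Γ|²·P_inc = 14.5 mW, P_del = (1 − |Γ|²)·P_inc = 75.9 mW

P_reflected ≈ 14.5 mW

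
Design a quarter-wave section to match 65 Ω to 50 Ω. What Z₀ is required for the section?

Z_qwt ≈ 57 Ω

Z_qwt = √(Z_0·R_L) = √(50 × 65) = √3250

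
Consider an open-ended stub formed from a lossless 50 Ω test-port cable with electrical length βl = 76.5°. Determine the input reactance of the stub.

X_in ≈ -12 Ω (capacitive)

tan(βl) = 4.17
For an open-ended stub, Z_in = −jZ_0·cot(βl) = −jZ_0/tan(βl)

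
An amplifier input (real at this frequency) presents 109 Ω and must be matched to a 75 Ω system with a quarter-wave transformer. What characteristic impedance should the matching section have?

Z_qwt = √(Z_0·R_L) = √(75 × 109) = √8175

Z_qwt ≈ 90.4 Ω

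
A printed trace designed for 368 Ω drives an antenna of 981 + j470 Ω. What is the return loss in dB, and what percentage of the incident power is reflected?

Γ = (613 + j470)/(1349 + j470), |Γ| = 0.541
RL = −20·log₁₀(0.541) = 5.34 dB
P_refl/P_inc = |Γ|² = 0.292

RL ≈ 5.34 dB; 29.2% of incident power reflected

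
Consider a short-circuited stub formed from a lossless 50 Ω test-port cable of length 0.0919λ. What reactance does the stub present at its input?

βl = 2π × 0.0919 = 33.1°
tan(βl) = 0.651
For a short-circuited stub, Z_in = jZ_0·tan(βl)

X_in ≈ 32.6 Ω (inductive)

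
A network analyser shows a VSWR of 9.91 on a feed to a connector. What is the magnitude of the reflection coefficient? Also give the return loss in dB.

|Γ| ≈ 0.817; return loss ≈ 1.76 dB

|Γ| = (S − 1)/(S + 1) = (9.91 − 1)/(9.91 + 1) = 8.91/10.9
RL = −20·log₁₀|Γ| = −20·log₁₀(0.817)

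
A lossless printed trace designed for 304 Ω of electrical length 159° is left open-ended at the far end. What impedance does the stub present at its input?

tan(βl) = -0.384
For an open-ended stub, Z_in = −jZ_0·cot(βl) = −jZ_0/tan(βl)

Z_in ≈ +j792 Ω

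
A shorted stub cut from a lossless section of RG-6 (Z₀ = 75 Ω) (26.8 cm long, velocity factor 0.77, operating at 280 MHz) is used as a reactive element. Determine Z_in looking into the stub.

Z_in ≈ −j148 Ω

λ = v/f = 0.77·c / 280 MHz = 0.825 m
βl = 2π·l/λ = 2π × 0.325 = 117°
tan(βl) = -1.97
For a shorted stub, Z_in = jZ_0·tan(βl)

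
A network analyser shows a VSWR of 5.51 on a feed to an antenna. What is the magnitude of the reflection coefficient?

|Γ| ≈ 0.693

|Γ| = (S − 1)/(S + 1) = (5.51 − 1)/(5.51 + 1) = 4.51/6.51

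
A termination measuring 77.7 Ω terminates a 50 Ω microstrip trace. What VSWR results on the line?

For a purely resistive load, VSWR = R_L/Z_0 or Z_0/R_L (whichever > 1) = 77.7/50

VSWR ≈ 1.55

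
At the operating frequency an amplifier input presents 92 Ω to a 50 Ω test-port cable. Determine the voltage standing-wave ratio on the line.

VSWR ≈ 1.84

For a purely resistive load, VSWR = R_L/Z_0 or Z_0/R_L (whichever > 1) = 92/50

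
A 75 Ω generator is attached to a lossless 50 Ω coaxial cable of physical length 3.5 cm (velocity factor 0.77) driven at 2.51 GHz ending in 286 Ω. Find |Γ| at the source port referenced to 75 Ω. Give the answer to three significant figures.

|Γ| ≈ 0.717

λ = v/f = 0.77·c / 2.51 GHz = 0.092 m
βl = 2π·l/λ = 2π × 0.38 = 137°
tan(βl) = -0.935
Z_in = Z_0·(Z_L + jZ_0·tanβl)/(Z_0 + jZ_L·tanβl) = 18.1 + j50.1 Ω
Γ_s = (Z_in − Z_s)/(Z_in + Z_s) = (-56.9 + j50.1)/(93.1 + j50.1), |Γ_s| = 0.717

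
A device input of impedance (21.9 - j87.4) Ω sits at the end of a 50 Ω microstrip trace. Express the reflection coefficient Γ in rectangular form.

Γ = (Z_L − Z_0)/(Z_L + Z_0) = (-28.1 − j87.4)/(71.9 − j87.4)

Γ ≈ 0.439 − j0.682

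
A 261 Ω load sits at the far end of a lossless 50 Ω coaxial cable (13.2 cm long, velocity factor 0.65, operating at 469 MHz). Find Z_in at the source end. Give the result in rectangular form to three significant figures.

Z_in ≈ 11.4 + j21.6 Ω

λ = v/f = 0.65·c / 469 MHz = 0.416 m
βl = 2π·l/λ = 2π × 0.317 = 114°
tan(βl) = tan(114°) = -2.22
Z_in = Z_0·(Z_L + jZ_0·tanβl)/(Z_0 + jZ_L·tanβl)
     = 50·(261 − j111)/(50 − j578)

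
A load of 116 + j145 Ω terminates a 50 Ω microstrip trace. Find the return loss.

Γ = (66 + j145)/(166 + j145), |Γ| = 0.723
RL = −20·log₁₀|Γ| = −20·log₁₀(0.723)

RL ≈ 2.82 dB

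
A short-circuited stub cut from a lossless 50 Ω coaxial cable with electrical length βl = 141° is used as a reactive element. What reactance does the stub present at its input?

tan(βl) = -0.81
For a short-circuited stub, Z_in = jZ_0·tan(βl)

X_in ≈ -40.5 Ω (capacitive)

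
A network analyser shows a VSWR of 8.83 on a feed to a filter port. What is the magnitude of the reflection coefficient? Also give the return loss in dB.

|Γ| = (S − 1)/(S + 1) = (8.83 − 1)/(8.83 + 1) = 7.83/9.83
RL = −20·log₁₀|Γ| = −20·log₁₀(0.797)

|Γ| ≈ 0.797; return loss ≈ 1.98 dB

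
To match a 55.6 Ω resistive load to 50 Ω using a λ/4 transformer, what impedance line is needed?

Z_qwt ≈ 52.7 Ω

Z_qwt = √(Z_0·R_L) = √(50 × 55.6) = √2780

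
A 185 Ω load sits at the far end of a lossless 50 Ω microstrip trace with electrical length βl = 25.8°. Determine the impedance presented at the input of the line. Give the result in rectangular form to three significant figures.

tan(βl) = tan(25.8°) = 0.483
Z_in = Z_0·(Z_L + jZ_0·tanβl)/(Z_0 + jZ_L·tanβl)
     = 50·(185 + j24.2)/(50 + j89.4)

Z_in ≈ 54.4 − j73 Ω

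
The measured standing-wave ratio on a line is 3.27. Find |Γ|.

|Γ| = (S − 1)/(S + 1) = (3.27 − 1)/(3.27 + 1) = 2.27/4.27

|Γ| ≈ 0.532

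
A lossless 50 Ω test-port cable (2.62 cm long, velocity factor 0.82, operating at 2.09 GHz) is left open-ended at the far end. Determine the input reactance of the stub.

λ = v/f = 0.82·c / 2.09 GHz = 0.118 m
βl = 2π·l/λ = 2π × 0.223 = 80.1°
tan(βl) = 5.75
For an open-ended stub, Z_in = −jZ_0·cot(βl) = −jZ_0/tan(βl)

X_in ≈ -8.7 Ω (capacitive)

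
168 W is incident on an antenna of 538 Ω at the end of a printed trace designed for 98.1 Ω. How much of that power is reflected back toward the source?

P_reflected ≈ 80.3 W

Γ = (538 − 98.1)/(538 + 98.1) = 0.692
|Γ|² = 0.478
P_refl = |Γ|²·P_inc = 80.3 W, P_del = (1 − |Γ|²)·P_inc = 87.7 W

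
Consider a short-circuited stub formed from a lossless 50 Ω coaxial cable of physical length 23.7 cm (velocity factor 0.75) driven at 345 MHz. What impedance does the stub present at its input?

λ = v/f = 0.75·c / 345 MHz = 0.652 m
βl = 2π·l/λ = 2π × 0.363 = 131°
tan(βl) = -1.16
For a short-circuited stub, Z_in = jZ_0·tan(βl)

Z_in ≈ −j57.9 Ω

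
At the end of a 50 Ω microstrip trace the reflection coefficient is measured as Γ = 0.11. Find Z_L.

Z_L = Z_0·(1 + Γ)/(1 − Γ) = 50·(1.11)/(0.89)

Z_L ≈ 62.4 Ω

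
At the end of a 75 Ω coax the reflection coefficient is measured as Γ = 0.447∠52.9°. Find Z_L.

Z_L = Z_0·(1 + Γ)/(1 − Γ) = 75·(1.27 + j0.357)/(0.73 − j0.357)

Z_L ≈ 90.9 + j81 Ω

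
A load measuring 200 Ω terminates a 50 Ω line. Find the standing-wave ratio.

Γ = (200 − 50)/(200 + 50) = 0.6
VSWR = (1 + 0.6)/(1 − 0.6)

VSWR ≈ 4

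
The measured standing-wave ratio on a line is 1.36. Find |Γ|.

|Γ| = (S − 1)/(S + 1) = (1.36 − 1)/(1.36 + 1) = 0.36/2.36

|Γ| ≈ 0.153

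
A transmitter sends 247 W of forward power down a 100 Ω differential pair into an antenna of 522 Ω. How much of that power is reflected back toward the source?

Γ = (522 − 100)/(522 + 100) = 0.678
|Γ|² = 0.46
P_refl = |Γ|²·P_inc = 114 W, P_del = (1 − |Γ|²)·P_inc = 133 W

P_reflected ≈ 114 W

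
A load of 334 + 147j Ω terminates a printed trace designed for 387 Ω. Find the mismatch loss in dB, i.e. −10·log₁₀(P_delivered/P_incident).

Γ = (-53 + j147)/(721 + j147), |Γ| = 0.212
|Γ|² = 0.0451, so P_del/P_inc = 1 − |Γ|² = 0.955
ML = −10·log₁₀(1 − |Γ|²)

mismatch loss ≈ 0.2 dB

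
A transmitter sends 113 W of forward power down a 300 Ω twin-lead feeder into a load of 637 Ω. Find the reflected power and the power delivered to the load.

P_reflected ≈ 14.6 W; P_delivered ≈ 98.4 W

Γ = (637 − 300)/(637 + 300) = 0.36
|Γ|² = 0.129
P_refl = |Γ|²·P_inc = 14.6 W, P_del = (1 − |Γ|²)·P_inc = 98.4 W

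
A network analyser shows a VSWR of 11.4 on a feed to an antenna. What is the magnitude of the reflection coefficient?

|Γ| = (S − 1)/(S + 1) = (11.4 − 1)/(11.4 + 1) = 10.4/12.4

|Γ| ≈ 0.839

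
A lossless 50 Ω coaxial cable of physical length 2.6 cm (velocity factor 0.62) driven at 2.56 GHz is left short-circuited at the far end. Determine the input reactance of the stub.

X_in ≈ -62.1 Ω (capacitive)

λ = v/f = 0.62·c / 2.56 GHz = 0.0727 m
βl = 2π·l/λ = 2π × 0.358 = 129°
tan(βl) = -1.24
For a short-circuited stub, Z_in = jZ_0·tan(βl)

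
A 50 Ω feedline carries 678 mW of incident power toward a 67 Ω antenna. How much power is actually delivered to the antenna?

P_delivered ≈ 664 mW

Γ = (67 − 50)/(67 + 50) = 0.145
|Γ|² = 0.0211
P_refl = |Γ|²·P_inc = 14.3 mW, P_del = (1 − |Γ|²)·P_inc = 664 mW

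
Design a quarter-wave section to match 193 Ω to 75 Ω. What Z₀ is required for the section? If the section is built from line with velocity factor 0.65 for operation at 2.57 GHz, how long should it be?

Z_qwt = √(Z_0·R_L) = √(75 × 193) = √14480
λ = 0.65·c/f = 0.0759 m, so l = λ/4 = 0.019 m

Z_qwt ≈ 120 Ω; length ≈ 1.9 cm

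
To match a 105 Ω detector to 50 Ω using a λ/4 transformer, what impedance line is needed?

Z_qwt = √(Z_0·R_L) = √(50 × 105) = √5250

Z_qwt ≈ 72.5 Ω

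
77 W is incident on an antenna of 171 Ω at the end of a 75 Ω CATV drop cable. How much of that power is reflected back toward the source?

P_reflected ≈ 11.7 W

Γ = (171 − 75)/(171 + 75) = 0.39
|Γ|² = 0.152
P_refl = |Γ|²·P_inc = 11.7 W, P_del = (1 − |Γ|²)·P_inc = 65.3 W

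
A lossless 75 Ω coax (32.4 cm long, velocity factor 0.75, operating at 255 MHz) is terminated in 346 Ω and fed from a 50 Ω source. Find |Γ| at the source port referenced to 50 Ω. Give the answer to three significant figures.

|Γ| ≈ 0.658

λ = v/f = 0.75·c / 255 MHz = 0.882 m
βl = 2π·l/λ = 2π × 0.367 = 132°
tan(βl) = -1.1
Z_in = Z_0·(Z_L + jZ_0·tanβl)/(Z_0 + jZ_L·tanβl) = 28.5 + j62.4 Ω
Γ_s = (Z_in − Z_s)/(Z_in + Z_s) = (-21.5 + j62.4)/(78.5 + j62.4), |Γ_s| = 0.658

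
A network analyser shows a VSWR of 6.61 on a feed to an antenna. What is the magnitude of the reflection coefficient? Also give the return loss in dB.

|Γ| = (S − 1)/(S + 1) = (6.61 − 1)/(6.61 + 1) = 5.61/7.61
RL = −20·log₁₀|Γ| = −20·log₁₀(0.737)

|Γ| ≈ 0.737; return loss ≈ 2.65 dB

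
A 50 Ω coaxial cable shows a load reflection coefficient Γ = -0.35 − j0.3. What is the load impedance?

Z_L ≈ 20.6 − j15.7 Ω

Z_L = Z_0·(1 + Γ)/(1 − Γ) = 50·(0.65 − j0.3)/(1.35 + j0.3)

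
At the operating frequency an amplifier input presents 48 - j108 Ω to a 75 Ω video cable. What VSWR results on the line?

VSWR ≈ 5.25

Γ = (Z_L − Z_0)/(Z_L + Z_0) = (-27 − j108)/(123 − j108)
|Γ| = 111/164 = 0.68
VSWR = (1 + |Γ|)/(1 − |Γ|) = 1.68/0.32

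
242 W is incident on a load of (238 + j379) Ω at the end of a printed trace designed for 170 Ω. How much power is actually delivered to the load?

|Γ| = |(68 + j379)/(408 + j379)| = 0.691
|Γ|² = 0.478
P_refl = |Γ|²·P_inc = 116 W, P_del = (1 − |Γ|²)·P_inc = 126 W

P_delivered ≈ 126 W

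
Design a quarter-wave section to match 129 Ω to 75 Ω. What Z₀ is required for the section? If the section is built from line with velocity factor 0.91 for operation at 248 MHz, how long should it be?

Z_qwt = √(Z_0·R_L) = √(75 × 129) = √9675
λ = 0.91·c/f = 1.1 m, so l = λ/4 = 0.275 m

Z_qwt ≈ 98.4 Ω; length ≈ 27.5 cm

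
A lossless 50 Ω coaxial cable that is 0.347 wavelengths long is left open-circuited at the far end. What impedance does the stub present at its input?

βl = 2π × 0.347 = 125°
tan(βl) = -1.43
For an open-circuited stub, Z_in = −jZ_0·cot(βl) = −jZ_0/tan(βl)

Z_in ≈ +j34.9 Ω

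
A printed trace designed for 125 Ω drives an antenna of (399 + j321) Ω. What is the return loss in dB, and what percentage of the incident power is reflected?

Γ = (274 + j321)/(524 + j321), |Γ| = 0.687
RL = −20·log₁₀(0.687) = 3.26 dB
P_refl/P_inc = |Γ|² = 0.472

RL ≈ 3.26 dB; 47.2% of incident power reflected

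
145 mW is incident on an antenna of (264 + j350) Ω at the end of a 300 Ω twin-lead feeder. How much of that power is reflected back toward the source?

P_reflected ≈ 40.7 mW

|Γ| = |(-36 + j350)/(564 + j350)| = 0.53
|Γ|² = 0.281
P_refl = |Γ|²·P_inc = 40.7 mW, P_del = (1 − |Γ|²)·P_inc = 104 mW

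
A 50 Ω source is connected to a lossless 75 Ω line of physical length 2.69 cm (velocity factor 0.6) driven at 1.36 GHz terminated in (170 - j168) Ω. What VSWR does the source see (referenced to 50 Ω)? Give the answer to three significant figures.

λ = v/f = 0.6·c / 1.36 GHz = 0.132 m
βl = 2π·l/λ = 2π × 0.203 = 73.2°
tan(βl) = 3.31
Z_in = Z_0·(Z_L + jZ_0·tanβl)/(Z_0 + jZ_L·tanβl) = 16 − j4.75 Ω
Γ_s = (Z_in − Z_s)/(Z_in + Z_s) = (-34 − j4.75)/(66 − j4.75), |Γ_s| = 0.519
VSWR = (1 + |Γ_s|)/(1 − |Γ_s|)

VSWR ≈ 3.16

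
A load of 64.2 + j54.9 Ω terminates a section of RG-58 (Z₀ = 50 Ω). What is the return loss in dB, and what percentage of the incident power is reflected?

RL ≈ 6.98 dB; 20% of incident power reflected

Γ = (14.2 + j54.9)/(114.2 + j54.9), |Γ| = 0.448
RL = −20·log₁₀(0.448) = 6.98 dB
P_refl/P_inc = |Γ|² = 0.2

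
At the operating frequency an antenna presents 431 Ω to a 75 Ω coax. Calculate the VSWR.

For a purely resistive load, VSWR = R_L/Z_0 or Z_0/R_L (whichever > 1) = 431/75

VSWR ≈ 5.75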